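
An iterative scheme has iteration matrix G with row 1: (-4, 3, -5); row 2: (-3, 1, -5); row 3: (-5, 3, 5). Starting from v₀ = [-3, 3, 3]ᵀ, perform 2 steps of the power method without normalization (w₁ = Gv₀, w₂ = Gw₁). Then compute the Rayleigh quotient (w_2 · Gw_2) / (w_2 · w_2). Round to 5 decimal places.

w1 = Gv₀ = ((-4)·(-3) + 3·3 + (-5)·3; (-3)·(-3) + 1·3 + (-5)·3; (-5)·(-3) + 3·3 + 5·3) = (6, -3, 39)
w2 = Gw1 = ((-4)·6 + 3·(-3) + (-5)·39; (-3)·6 + 1·(-3) + (-5)·39; (-5)·6 + 3·(-3) + 5·39) = (-228, -216, 156)
Gw2 = (-516, -312, 1272)
w2·Gw2 = (-228)·(-516) + (-216)·(-312) + 156·1272 = 383472; w2·w2 = (-228)·(-228) + (-216)·(-216) + 156·156 = 122976
λ ≈ 383472/122976 = 3.11827

3.11827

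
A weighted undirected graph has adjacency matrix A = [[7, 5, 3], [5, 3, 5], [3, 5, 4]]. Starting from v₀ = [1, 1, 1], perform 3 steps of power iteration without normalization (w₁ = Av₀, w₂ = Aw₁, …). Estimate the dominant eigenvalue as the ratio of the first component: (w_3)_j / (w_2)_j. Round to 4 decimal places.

w1 = Av₀ = (15, 13, 12)
w2 = Aw1 = (206, 174, 158)
w3 = Aw2 = (2786, 2342, 2120)
Ratio at component: 2786 / 206 = 13.5243

13.5243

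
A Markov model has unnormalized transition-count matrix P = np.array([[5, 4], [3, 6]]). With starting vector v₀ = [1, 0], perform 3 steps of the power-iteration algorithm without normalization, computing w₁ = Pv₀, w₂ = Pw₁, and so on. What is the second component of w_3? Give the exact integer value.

309

w1 = Pv₀ = (5·1 + 4·0; 3·1 + 6·0) = (5, 3)
w2 = Pw1 = (5·5 + 4·3; 3·5 + 6·3) = (37, 33)
w3 = Pw2 = (317, 309)
The requested component of w3 is 309.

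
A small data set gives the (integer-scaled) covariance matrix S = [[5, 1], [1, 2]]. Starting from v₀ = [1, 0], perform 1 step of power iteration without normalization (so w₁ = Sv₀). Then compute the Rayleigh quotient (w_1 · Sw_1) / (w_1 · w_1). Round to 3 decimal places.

w1 = Sv₀ = (5·1 + 1·0; 1·1 + 2·0) = (5, 1)
Sw1 = (26, 7)
w1·Sw1 = 5·26 + 1·7 = 137; w1·w1 = 5·5 + 1·1 = 26
λ ≈ 137/26 = 5.269

5.269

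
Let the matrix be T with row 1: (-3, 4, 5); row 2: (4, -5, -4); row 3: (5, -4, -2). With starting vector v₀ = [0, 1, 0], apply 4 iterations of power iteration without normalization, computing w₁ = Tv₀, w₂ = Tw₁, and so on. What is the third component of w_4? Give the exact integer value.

7028

w1 = Tv₀ = (4, -5, -4)
w2 = Tw1 = (-52, 57, 48)
w3 = Tw2 = (624, -685, -584)
w4 = Tw3 = (-7532, 8257, 7028)
The requested component of w4 is 7028.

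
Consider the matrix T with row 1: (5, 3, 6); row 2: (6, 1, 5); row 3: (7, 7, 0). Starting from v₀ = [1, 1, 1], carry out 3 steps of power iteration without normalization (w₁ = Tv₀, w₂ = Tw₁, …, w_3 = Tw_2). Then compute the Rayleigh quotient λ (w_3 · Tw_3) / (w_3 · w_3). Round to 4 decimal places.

λ ≈ 13.4518

w1 = Tv₀ = (14, 12, 14)
w2 = Tw1 = (190, 166, 182)
w3 = Tw2 = (2540, 2216, 2492)
Tw3 = (34300, 29916, 33292)
w3·Tw3 = 2540·34300 + 2216·29916 + 2492·33292 = 236379520; w3·w3 = 2540·2540 + 2216·2216 + 2492·2492 = 17572320
λ ≈ 236379520/17572320 = 13.4518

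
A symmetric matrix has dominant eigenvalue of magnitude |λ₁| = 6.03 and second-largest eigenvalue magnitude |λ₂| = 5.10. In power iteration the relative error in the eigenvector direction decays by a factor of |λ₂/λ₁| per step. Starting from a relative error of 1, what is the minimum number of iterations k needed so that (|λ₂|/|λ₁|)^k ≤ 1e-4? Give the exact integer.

55

|λ₂/λ₁| = 5.10/6.03 = 0.84577
Need k ≥ ln(1e-4) / ln(0.84577) = -9.2103 / -0.1675 ≈ 54.985
Smallest integer k satisfying the bound: 55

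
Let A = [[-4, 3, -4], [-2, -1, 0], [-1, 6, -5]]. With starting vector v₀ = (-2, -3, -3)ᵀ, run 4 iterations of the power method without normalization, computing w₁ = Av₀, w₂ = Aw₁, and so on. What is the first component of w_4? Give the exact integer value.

2161

w1 = Av₀ = ((-4)·(-2) + 3·(-3) + (-4)·(-3); (-2)·(-2) + (-1)·(-3) + 0·(-3); (-1)·(-2) + 6·(-3) + (-5)·(-3)) = (11, 7, -1)
w2 = Aw1 = ((-4)·11 + 3·7 + (-4)·(-1); (-2)·11 + (-1)·7 + 0·(-1); (-1)·11 + 6·7 + (-5)·(-1)) = (-19, -29, 36)
w3 = Aw2 = (-155, 67, -335)
w4 = Aw3 = (2161, 243, 2232)
The requested component of w4 is 2161.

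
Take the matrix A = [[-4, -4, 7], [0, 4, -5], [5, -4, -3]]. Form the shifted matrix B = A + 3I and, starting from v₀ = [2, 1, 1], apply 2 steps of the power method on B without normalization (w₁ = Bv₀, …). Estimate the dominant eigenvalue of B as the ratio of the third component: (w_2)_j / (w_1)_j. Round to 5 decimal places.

B = A + 3I has rows (-1, -4, 7); (0, 7, -5); (5, -4, 0)
w1 = Bv₀ = ((-1)·2 + (-4)·1 + 7·1; 0·2 + 7·1 + (-5)·1; 5·2 + (-4)·1 + 0·1) = (1, 2, 6)
w2 = Bw1 = ((-1)·1 + (-4)·2 + 7·6; 0·1 + 7·2 + (-5)·6; 5·1 + (-4)·2 + 0·6) = (33, -16, -3)
Ratio: -3/6 = -0.50000

-0.50000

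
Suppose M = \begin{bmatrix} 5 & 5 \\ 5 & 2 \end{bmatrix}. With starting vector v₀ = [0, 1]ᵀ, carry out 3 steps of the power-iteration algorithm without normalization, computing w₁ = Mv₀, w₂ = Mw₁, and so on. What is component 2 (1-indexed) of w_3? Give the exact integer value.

233

w1 = Mv₀ = (5, 2)
w2 = Mw1 = (35, 29)
w3 = Mw2 = (320, 233)
The requested component of w3 is 233.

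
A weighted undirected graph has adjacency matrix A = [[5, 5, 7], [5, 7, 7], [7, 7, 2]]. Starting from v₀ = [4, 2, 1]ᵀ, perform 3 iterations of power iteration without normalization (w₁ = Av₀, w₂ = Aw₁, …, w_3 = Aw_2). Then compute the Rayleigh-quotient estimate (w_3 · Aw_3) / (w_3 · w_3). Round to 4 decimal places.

λ ≈ 17.4164

w1 = Av₀ = (5·4 + 5·2 + 7·1; 5·4 + 7·2 + 7·1; 7·4 + 7·2 + 2·1) = (37, 41, 44)
w2 = Aw1 = (5·37 + 5·41 + 7·44; 5·37 + 7·41 + 7·44; 7·37 + 7·41 + 2·44) = (698, 780, 634)
w3 = Aw2 = (11828, 13388, 11614)
Aw3 = (207378, 234154, 199740)
w3·Aw3 = 11828·207378 + 13388·234154 + 11614·199740 = 7907501096; w3·w3 = 11828·11828 + 13388·13388 + 11614·11614 = 454025124
λ ≈ 7907501096/454025124 = 17.4164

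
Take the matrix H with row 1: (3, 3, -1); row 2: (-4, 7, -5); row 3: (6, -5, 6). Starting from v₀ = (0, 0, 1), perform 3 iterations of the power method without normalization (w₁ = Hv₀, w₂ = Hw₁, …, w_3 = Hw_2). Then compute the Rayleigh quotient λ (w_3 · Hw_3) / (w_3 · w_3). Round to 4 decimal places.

w1 = Hv₀ = (3·0 + 3·0 + (-1)·1; (-4)·0 + 7·0 + (-5)·1; 6·0 + (-5)·0 + 6·1) = (-1, -5, 6)
w2 = Hw1 = (3·(-1) + 3·(-5) + (-1)·6; (-4)·(-1) + 7·(-5) + (-5)·6; 6·(-1) + (-5)·(-5) + 6·6) = (-24, -61, 55)
w3 = Hw2 = (-310, -606, 491)
Hw3 = (-3239, -5457, 4116)
w3·Hw3 = (-310)·(-3239) + (-606)·(-5457) + 491·4116 = 6331988; w3·w3 = (-310)·(-310) + (-606)·(-606) + 491·491 = 704417
λ ≈ 6331988/704417 = 8.9890

8.9890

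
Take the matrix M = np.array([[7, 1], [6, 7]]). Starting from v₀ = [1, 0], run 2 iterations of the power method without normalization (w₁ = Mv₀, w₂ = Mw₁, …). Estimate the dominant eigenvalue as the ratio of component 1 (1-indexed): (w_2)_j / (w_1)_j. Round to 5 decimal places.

7.85714

w1 = Mv₀ = (7, 6)
w2 = Mw1 = (55, 84)
Ratio at component: 55 / 7 = 7.85714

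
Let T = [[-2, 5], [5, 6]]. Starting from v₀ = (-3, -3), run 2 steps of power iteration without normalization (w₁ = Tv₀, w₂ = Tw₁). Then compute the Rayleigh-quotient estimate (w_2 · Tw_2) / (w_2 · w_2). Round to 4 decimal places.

8.2854

w1 = Tv₀ = (-9, -33)
w2 = Tw1 = (-147, -243)
Tw2 = (-921, -2193)
w2·Tw2 = (-147)·(-921) + (-243)·(-2193) = 668286; w2·w2 = (-147)·(-147) + (-243)·(-243) = 80658
λ ≈ 668286/80658 = 8.2854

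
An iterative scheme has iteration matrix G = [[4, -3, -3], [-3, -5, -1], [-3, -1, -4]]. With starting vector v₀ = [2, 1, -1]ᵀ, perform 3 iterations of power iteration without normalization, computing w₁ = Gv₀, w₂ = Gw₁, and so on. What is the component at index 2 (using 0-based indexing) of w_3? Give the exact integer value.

w1 = Gv₀ = (4·2 + (-3)·1 + (-3)·(-1); (-3)·2 + (-5)·1 + (-1)·(-1); (-3)·2 + (-1)·1 + (-4)·(-1)) = (8, -10, -3)
w2 = Gw1 = (4·8 + (-3)·(-10) + (-3)·(-3); (-3)·8 + (-5)·(-10) + (-1)·(-3); (-3)·8 + (-1)·(-10) + (-4)·(-3)) = (71, 29, -2)
w3 = Gw2 = (203, -356, -234)
The requested component of w3 is -234.

-234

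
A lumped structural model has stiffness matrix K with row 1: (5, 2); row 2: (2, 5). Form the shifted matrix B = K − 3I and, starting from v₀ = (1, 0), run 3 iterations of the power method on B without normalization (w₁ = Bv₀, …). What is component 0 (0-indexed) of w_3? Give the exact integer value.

32

B = K − 3I has rows (2, 2); (2, 2)
w1 = Bv₀ = (2, 2)
w2 = Bw1 = (8, 8)
w3 = Bw2 = (32, 32)
Requested component of w3: 32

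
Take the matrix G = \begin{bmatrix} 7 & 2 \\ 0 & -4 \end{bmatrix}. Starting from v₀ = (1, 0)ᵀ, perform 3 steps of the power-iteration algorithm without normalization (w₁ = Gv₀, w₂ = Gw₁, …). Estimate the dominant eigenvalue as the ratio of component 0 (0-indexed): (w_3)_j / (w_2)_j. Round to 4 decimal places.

λ ≈ 7.0000

w1 = Gv₀ = (7·1 + 2·0; 0·1 + (-4)·0) = (7, 0)
w2 = Gw1 = (7·7 + 2·0; 0·7 + (-4)·0) = (49, 0)
w3 = Gw2 = (343, 0)
Ratio at component: 343 / 49 = 7.0000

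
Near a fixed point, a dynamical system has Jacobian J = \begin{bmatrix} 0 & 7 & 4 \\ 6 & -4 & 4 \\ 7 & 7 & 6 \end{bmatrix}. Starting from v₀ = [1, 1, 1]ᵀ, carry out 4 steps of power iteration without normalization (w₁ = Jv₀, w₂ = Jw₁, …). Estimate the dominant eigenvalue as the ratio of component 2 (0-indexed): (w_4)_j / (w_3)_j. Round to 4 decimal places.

λ ≈ 12.7059

w1 = Jv₀ = (11, 6, 20)
w2 = Jw1 = (122, 122, 239)
w3 = Jw2 = (1810, 1200, 3142)
w4 = Jw3 = (20968, 18628, 39922)
Ratio at component: 39922 / 3142 = 12.7059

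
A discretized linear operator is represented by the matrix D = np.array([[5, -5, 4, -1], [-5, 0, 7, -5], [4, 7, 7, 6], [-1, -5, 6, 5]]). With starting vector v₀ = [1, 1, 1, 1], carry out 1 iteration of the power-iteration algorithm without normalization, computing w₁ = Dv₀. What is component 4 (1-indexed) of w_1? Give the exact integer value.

5

w1 = Dv₀ = (3, -3, 24, 5)
The requested component of w1 is 5.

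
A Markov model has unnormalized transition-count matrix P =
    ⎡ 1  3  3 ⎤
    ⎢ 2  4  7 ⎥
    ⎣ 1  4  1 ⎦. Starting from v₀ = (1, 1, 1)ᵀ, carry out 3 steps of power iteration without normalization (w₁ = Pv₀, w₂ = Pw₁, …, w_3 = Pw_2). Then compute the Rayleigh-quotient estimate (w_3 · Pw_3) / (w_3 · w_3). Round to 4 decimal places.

w1 = Pv₀ = (1·1 + 3·1 + 3·1; 2·1 + 4·1 + 7·1; 1·1 + 4·1 + 1·1) = (7, 13, 6)
w2 = Pw1 = (1·7 + 3·13 + 3·6; 2·7 + 4·13 + 7·6; 1·7 + 4·13 + 1·6) = (64, 108, 65)
w3 = Pw2 = (583, 1015, 561)
Pw3 = (5311, 9153, 5204)
w3·Pw3 = 583·5311 + 1015·9153 + 561·5204 = 15306052; w3·w3 = 583·583 + 1015·1015 + 561·561 = 1684835
λ ≈ 15306052/1684835 = 9.0846

λ ≈ 9.0846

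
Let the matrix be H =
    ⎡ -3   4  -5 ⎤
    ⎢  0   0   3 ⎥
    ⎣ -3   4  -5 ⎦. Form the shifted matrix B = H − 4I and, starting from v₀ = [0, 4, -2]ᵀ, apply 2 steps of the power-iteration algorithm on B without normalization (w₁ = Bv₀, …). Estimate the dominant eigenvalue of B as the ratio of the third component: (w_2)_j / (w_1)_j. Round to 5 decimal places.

B = H − 4I has rows (-7, 4, -5); (0, -4, 3); (-3, 4, -9)
w1 = Bv₀ = ((-7)·0 + 4·4 + (-5)·(-2); 0·0 + (-4)·4 + 3·(-2); (-3)·0 + 4·4 + (-9)·(-2)) = (26, -22, 34)
w2 = Bw1 = ((-7)·26 + 4·(-22) + (-5)·34; 0·26 + (-4)·(-22) + 3·34; (-3)·26 + 4·(-22) + (-9)·34) = (-440, 190, -472)
Ratio: -472/34 = -13.88235

μ ≈ -13.88235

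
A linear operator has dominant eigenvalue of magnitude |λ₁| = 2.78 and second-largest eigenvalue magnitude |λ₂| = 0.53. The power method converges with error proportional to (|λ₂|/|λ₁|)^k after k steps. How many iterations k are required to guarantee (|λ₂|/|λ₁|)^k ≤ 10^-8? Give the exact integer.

12

|λ₂/λ₁| = 0.53/2.78 = 0.19065
Need k ≥ ln(10^-8) / ln(0.19065) = -18.4207 / -1.6573 ≈ 11.115
Smallest integer k satisfying the bound: 12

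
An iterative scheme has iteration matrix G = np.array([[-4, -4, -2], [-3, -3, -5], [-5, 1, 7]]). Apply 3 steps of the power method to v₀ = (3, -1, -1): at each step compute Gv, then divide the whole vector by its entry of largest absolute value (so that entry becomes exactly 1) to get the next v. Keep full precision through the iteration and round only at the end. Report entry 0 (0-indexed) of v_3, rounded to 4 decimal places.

0.4974

Gv0 = (-6.00000, -1.00000, -23.00000); divide by -23.00000 → v1 = (0.26087, 0.04348, 1.00000)
Gv1 = (-3.21739, -5.91304, 5.73913); divide by -5.91304 → v2 = (0.54412, 1.00000, -0.97059)
Gv2 = (-4.23529, 0.22059, -8.51471); divide by -8.51471 → v3 = (0.49741, -0.02591, 1.00000)
Requested entry of v3: -576/-1158 = 0.4974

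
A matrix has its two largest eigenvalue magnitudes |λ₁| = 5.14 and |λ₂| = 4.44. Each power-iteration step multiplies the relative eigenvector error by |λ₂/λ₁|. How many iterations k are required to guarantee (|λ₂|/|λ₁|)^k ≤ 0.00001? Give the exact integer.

|λ₂/λ₁| = 4.44/5.14 = 0.86381
Need k ≥ ln(0.00001) / ln(0.86381) = -11.5129 / -0.1464 ≈ 78.641
Smallest integer k satisfying the bound: 79

79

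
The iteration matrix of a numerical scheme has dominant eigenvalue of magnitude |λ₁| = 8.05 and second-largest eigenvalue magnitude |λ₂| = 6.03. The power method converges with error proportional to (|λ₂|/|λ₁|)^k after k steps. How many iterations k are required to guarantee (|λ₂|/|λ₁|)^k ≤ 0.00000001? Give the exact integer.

64

|λ₂/λ₁| = 6.03/8.05 = 0.74907
Need k ≥ ln(0.00000001) / ln(0.74907) = -18.4207 / -0.2889 ≈ 63.756
Smallest integer k satisfying the bound: 64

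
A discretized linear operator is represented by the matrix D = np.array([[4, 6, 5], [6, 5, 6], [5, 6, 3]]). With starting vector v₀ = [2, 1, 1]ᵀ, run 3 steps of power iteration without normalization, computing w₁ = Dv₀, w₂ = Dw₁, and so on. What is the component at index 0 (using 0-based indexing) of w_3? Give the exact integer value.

4744

w1 = Dv₀ = (4·2 + 6·1 + 5·1; 6·2 + 5·1 + 6·1; 5·2 + 6·1 + 3·1) = (19, 23, 19)
w2 = Dw1 = (4·19 + 6·23 + 5·19; 6·19 + 5·23 + 6·19; 5·19 + 6·23 + 3·19) = (309, 343, 290)
w3 = Dw2 = (4744, 5309, 4473)
The requested component of w3 is 4744.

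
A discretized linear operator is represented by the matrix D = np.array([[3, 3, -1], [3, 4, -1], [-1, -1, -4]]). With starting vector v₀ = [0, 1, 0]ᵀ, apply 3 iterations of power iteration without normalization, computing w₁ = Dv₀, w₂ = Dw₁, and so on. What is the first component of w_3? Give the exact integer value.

w1 = Dv₀ = (3·0 + 3·1 + (-1)·0; 3·0 + 4·1 + (-1)·0; (-1)·0 + (-1)·1 + (-4)·0) = (3, 4, -1)
w2 = Dw1 = (3·3 + 3·4 + (-1)·(-1); 3·3 + 4·4 + (-1)·(-1); (-1)·3 + (-1)·4 + (-4)·(-1)) = (22, 26, -3)
w3 = Dw2 = (147, 173, -36)
The requested component of w3 is 147.

147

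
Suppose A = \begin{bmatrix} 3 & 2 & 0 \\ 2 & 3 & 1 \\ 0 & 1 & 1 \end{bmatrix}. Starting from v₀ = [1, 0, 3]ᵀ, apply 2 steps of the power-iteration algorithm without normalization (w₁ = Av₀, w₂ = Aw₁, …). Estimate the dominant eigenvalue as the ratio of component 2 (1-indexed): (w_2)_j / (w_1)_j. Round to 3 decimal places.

w1 = Av₀ = (3·1 + 2·0 + 0·3; 2·1 + 3·0 + 1·3; 0·1 + 1·0 + 1·3) = (3, 5, 3)
w2 = Aw1 = (3·3 + 2·5 + 0·3; 2·3 + 3·5 + 1·3; 0·3 + 1·5 + 1·3) = (19, 24, 8)
Ratio at component: 24 / 5 = 4.800

4.800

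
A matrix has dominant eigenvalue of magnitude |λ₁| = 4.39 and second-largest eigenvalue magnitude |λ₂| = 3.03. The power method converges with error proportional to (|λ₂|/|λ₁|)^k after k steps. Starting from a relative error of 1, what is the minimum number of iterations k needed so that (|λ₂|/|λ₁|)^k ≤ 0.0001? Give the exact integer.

|λ₂/λ₁| = 3.03/4.39 = 0.69021
Need k ≥ ln(0.0001) / ln(0.69021) = -9.2103 / -0.3708 ≈ 24.841
Smallest integer k satisfying the bound: 25

25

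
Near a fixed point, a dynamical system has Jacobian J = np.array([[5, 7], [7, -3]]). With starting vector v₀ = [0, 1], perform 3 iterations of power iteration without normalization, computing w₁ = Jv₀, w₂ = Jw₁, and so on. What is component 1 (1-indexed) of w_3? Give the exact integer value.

w1 = Jv₀ = (7, -3)
w2 = Jw1 = (14, 58)
w3 = Jw2 = (476, -76)
The requested component of w3 is 476.

476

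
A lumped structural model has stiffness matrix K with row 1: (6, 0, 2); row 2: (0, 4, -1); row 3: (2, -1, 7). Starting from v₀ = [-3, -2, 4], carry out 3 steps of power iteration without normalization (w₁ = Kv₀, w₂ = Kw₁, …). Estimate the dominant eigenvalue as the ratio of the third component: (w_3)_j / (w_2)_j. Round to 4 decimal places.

w1 = Kv₀ = (6·(-3) + 0·(-2) + 2·4; 0·(-3) + 4·(-2) + (-1)·4; 2·(-3) + (-1)·(-2) + 7·4) = (-10, -12, 24)
w2 = Kw1 = (6·(-10) + 0·(-12) + 2·24; 0·(-10) + 4·(-12) + (-1)·24; 2·(-10) + (-1)·(-12) + 7·24) = (-12, -72, 160)
w3 = Kw2 = (248, -448, 1168)
Ratio at component: 1168 / 160 = 7.3000

7.3000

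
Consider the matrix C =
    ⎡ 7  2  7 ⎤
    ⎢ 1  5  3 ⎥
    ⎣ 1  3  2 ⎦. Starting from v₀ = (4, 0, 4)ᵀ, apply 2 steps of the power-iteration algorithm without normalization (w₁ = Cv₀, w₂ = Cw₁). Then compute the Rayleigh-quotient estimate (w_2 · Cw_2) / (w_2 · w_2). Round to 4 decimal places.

w1 = Cv₀ = (56, 16, 12)
w2 = Cw1 = (508, 172, 128)
Cw2 = (4796, 1752, 1280)
w2·Cw2 = 508·4796 + 172·1752 + 128·1280 = 2901552; w2·w2 = 508·508 + 172·172 + 128·128 = 304032
λ ≈ 2901552/304032 = 9.5436

λ ≈ 9.5436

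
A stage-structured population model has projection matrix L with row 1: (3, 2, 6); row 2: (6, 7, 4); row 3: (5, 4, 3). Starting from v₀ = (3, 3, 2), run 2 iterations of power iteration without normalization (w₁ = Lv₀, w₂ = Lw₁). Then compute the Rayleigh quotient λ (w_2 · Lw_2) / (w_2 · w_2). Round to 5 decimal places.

13.27340

w1 = Lv₀ = (3·3 + 2·3 + 6·2; 6·3 + 7·3 + 4·2; 5·3 + 4·3 + 3·2) = (27, 47, 33)
w2 = Lw1 = (3·27 + 2·47 + 6·33; 6·27 + 7·47 + 4·33; 5·27 + 4·47 + 3·33) = (373, 623, 422)
Lw2 = (4897, 8287, 5623)
w2·Lw2 = 373·4897 + 623·8287 + 422·5623 = 9362288; w2·w2 = 373·373 + 623·623 + 422·422 = 705342
λ ≈ 9362288/705342 = 13.27340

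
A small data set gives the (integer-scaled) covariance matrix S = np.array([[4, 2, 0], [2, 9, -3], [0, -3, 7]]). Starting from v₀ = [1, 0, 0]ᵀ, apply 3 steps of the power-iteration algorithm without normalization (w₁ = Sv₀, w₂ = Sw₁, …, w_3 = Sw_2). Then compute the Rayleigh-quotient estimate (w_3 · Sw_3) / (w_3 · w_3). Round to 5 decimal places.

11.12230

w1 = Sv₀ = (4·1 + 2·0 + 0·0; 2·1 + 9·0 + (-3)·0; 0·1 + (-3)·0 + 7·0) = (4, 2, 0)
w2 = Sw1 = (4·4 + 2·2 + 0·0; 2·4 + 9·2 + (-3)·0; 0·4 + (-3)·2 + 7·0) = (20, 26, -6)
w3 = Sw2 = (132, 292, -120)
Sw3 = (1112, 3252, -1716)
w3·Sw3 = 132·1112 + 292·3252 + (-120)·(-1716) = 1302288; w3·w3 = 132·132 + 292·292 + (-120)·(-120) = 117088
λ ≈ 1302288/117088 = 11.12230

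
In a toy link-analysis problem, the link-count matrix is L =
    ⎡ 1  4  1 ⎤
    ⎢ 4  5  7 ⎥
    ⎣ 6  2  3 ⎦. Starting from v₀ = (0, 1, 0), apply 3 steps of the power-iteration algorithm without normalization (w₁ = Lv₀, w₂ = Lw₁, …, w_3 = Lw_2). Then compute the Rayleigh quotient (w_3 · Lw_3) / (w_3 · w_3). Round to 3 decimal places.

w1 = Lv₀ = (4, 5, 2)
w2 = Lw1 = (26, 55, 40)
w3 = Lw2 = (286, 659, 386)
Lw3 = (3308, 7141, 4192)
w3·Lw3 = 286·3308 + 659·7141 + 386·4192 = 7270119; w3·w3 = 286·286 + 659·659 + 386·386 = 665073
λ ≈ 7270119/665073 = 10.931

10.931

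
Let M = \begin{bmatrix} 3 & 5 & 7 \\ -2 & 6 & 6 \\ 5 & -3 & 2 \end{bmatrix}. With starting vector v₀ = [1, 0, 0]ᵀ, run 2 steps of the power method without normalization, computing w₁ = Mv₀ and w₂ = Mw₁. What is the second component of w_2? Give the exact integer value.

12

w1 = Mv₀ = (3·1 + 5·0 + 7·0; (-2)·1 + 6·0 + 6·0; 5·1 + (-3)·0 + 2·0) = (3, -2, 5)
w2 = Mw1 = (3·3 + 5·(-2) + 7·5; (-2)·3 + 6·(-2) + 6·5; 5·3 + (-3)·(-2) + 2·5) = (34, 12, 31)
The requested component of w2 is 12.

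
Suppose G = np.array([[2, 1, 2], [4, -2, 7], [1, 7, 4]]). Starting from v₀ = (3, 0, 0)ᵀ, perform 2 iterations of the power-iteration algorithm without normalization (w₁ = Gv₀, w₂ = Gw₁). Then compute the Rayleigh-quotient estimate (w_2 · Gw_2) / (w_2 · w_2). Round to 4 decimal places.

λ ≈ 7.2245

w1 = Gv₀ = (2·3 + 1·0 + 2·0; 4·3 + (-2)·0 + 7·0; 1·3 + 7·0 + 4·0) = (6, 12, 3)
w2 = Gw1 = (2·6 + 1·12 + 2·3; 4·6 + (-2)·12 + 7·3; 1·6 + 7·12 + 4·3) = (30, 21, 102)
Gw2 = (285, 792, 585)
w2·Gw2 = 30·285 + 21·792 + 102·585 = 84852; w2·w2 = 30·30 + 21·21 + 102·102 = 11745
λ ≈ 84852/11745 = 7.2245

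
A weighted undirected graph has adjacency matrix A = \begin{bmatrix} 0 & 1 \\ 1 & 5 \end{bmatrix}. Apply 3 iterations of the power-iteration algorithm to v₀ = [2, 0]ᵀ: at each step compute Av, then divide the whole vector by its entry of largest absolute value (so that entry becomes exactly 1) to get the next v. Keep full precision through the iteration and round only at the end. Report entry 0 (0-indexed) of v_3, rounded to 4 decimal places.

Av0 = (0.00000, 2.00000); divide by 2.00000 → v1 = (0.00000, 1.00000)
Av1 = (1.00000, 5.00000); divide by 5.00000 → v2 = (0.20000, 1.00000)
Av2 = (1.00000, 5.20000); divide by 5.20000 → v3 = (0.19231, 1.00000)
Requested entry of v3: 10/52 = 0.1923

0.1923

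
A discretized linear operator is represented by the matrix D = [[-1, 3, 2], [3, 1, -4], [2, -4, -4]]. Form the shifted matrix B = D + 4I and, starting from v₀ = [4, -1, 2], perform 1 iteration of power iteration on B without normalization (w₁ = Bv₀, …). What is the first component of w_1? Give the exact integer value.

B = D + 4I has rows (3, 3, 2); (3, 5, -4); (2, -4, 0)
w1 = Bv₀ = (13, -1, 12)
Requested component of w1: 13

13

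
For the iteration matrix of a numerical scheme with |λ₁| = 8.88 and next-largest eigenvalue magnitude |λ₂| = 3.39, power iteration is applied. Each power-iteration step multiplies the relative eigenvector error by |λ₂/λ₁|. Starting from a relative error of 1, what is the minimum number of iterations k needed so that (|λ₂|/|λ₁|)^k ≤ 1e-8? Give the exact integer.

|λ₂/λ₁| = 3.39/8.88 = 0.38176
Need k ≥ ln(1e-8) / ln(0.38176) = -18.4207 / -0.9630 ≈ 19.129
Smallest integer k satisfying the bound: 20

20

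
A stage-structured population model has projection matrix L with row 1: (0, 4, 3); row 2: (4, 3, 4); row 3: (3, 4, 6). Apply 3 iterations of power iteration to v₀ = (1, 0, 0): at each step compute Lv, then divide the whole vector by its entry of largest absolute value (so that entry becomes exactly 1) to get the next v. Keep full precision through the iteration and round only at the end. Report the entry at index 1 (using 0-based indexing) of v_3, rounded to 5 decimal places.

Lv0 = (0.000000, 4.000000, 3.000000); divide by 4.000000 → v1 = (0.000000, 1.000000, 0.750000)
Lv1 = (6.250000, 6.000000, 8.500000); divide by 8.500000 → v2 = (0.735294, 0.705882, 1.000000)
Lv2 = (5.823529, 9.058824, 11.029412); divide by 11.029412 → v3 = (0.528000, 0.821333, 1.000000)
Requested entry of v3: 308/375 = 0.82133

0.82133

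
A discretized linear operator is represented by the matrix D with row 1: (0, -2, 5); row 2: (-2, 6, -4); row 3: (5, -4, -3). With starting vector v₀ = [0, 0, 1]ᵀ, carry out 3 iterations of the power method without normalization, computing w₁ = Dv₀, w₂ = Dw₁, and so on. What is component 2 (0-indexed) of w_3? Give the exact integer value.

w1 = Dv₀ = (5, -4, -3)
w2 = Dw1 = (-7, -22, 50)
w3 = Dw2 = (294, -318, -97)
The requested component of w3 is -97.

-97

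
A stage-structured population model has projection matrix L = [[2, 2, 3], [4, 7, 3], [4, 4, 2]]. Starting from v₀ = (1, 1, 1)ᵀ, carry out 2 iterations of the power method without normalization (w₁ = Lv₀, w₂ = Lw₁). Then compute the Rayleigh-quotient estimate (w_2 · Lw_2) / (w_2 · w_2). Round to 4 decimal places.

w1 = Lv₀ = (7, 14, 10)
w2 = Lw1 = (72, 156, 104)
Lw2 = (768, 1692, 1120)
w2·Lw2 = 72·768 + 156·1692 + 104·1120 = 435728; w2·w2 = 72·72 + 156·156 + 104·104 = 40336
λ ≈ 435728/40336 = 10.8025

λ ≈ 10.8025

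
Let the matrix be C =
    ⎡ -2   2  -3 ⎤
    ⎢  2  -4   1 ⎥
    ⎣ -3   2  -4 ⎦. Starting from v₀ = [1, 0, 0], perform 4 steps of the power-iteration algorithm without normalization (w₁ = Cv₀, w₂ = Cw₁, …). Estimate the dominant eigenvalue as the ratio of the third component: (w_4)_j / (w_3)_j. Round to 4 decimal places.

-7.6805

w1 = Cv₀ = ((-2)·1 + 2·0 + (-3)·0; 2·1 + (-4)·0 + 1·0; (-3)·1 + 2·0 + (-4)·0) = (-2, 2, -3)
w2 = Cw1 = ((-2)·(-2) + 2·2 + (-3)·(-3); 2·(-2) + (-4)·2 + 1·(-3); (-3)·(-2) + 2·2 + (-4)·(-3)) = (17, -15, 22)
w3 = Cw2 = (-130, 116, -169)
w4 = Cw3 = (999, -893, 1298)
Ratio at component: 1298 / -169 = -7.6805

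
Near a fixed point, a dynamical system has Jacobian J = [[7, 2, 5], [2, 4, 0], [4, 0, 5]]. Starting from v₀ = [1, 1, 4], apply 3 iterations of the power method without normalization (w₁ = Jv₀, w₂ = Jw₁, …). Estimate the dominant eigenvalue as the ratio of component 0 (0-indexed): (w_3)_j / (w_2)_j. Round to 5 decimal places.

λ ≈ 11.01194

w1 = Jv₀ = (7·1 + 2·1 + 5·4; 2·1 + 4·1 + 0·4; 4·1 + 0·1 + 5·4) = (29, 6, 24)
w2 = Jw1 = (7·29 + 2·6 + 5·24; 2·29 + 4·6 + 0·24; 4·29 + 0·6 + 5·24) = (335, 82, 236)
w3 = Jw2 = (3689, 998, 2520)
Ratio at component: 3689 / 335 = 11.01194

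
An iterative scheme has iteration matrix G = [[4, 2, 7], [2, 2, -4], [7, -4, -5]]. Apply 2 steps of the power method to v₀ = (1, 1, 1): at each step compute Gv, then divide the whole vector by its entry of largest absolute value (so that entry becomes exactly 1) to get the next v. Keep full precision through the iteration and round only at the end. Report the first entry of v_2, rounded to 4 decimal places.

Gv0 = (13.00000, 0.00000, -2.00000); divide by 13.00000 → v1 = (1.00000, 0.00000, -0.15385)
Gv1 = (2.92308, 2.61538, 7.76923); divide by 7.76923 → v2 = (0.37624, 0.33663, 1.00000)
Requested entry of v2: 38/101 = 0.3762

0.3762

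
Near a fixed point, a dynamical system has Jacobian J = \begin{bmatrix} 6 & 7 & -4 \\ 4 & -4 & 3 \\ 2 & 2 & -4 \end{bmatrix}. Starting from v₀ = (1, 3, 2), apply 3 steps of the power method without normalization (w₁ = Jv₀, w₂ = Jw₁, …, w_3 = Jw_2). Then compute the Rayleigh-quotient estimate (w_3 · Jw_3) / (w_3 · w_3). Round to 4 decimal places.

w1 = Jv₀ = (19, -2, 0)
w2 = Jw1 = (100, 84, 34)
w3 = Jw2 = (1052, 166, 232)
Jw3 = (6546, 4240, 1508)
w3·Jw3 = 1052·6546 + 166·4240 + 232·1508 = 7940088; w3·w3 = 1052·1052 + 166·166 + 232·232 = 1188084
λ ≈ 7940088/1188084 = 6.6831

6.6831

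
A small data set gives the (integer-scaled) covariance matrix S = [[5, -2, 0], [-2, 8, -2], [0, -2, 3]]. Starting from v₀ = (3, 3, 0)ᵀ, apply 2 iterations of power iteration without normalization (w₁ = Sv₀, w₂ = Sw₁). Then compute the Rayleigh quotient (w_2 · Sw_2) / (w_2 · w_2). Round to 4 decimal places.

λ ≈ 8.4545

w1 = Sv₀ = (5·3 + (-2)·3 + 0·0; (-2)·3 + 8·3 + (-2)·0; 0·3 + (-2)·3 + 3·0) = (9, 18, -6)
w2 = Sw1 = (5·9 + (-2)·18 + 0·(-6); (-2)·9 + 8·18 + (-2)·(-6); 0·9 + (-2)·18 + 3·(-6)) = (9, 138, -54)
Sw2 = (-231, 1194, -438)
w2·Sw2 = 9·(-231) + 138·1194 + (-54)·(-438) = 186345; w2·w2 = 9·9 + 138·138 + (-54)·(-54) = 22041
λ ≈ 186345/22041 = 8.4545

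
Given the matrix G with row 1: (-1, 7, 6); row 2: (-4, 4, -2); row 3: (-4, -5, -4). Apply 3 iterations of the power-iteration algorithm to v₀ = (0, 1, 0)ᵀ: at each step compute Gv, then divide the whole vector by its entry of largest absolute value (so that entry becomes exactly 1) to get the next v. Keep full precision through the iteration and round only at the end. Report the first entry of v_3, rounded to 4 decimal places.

1.0000

Gv0 = (7.00000, 4.00000, -5.00000); divide by 7.00000 → v1 = (1.00000, 0.57143, -0.71429)
Gv1 = (-1.28571, -0.28571, -4.00000); divide by -4.00000 → v2 = (0.32143, 0.07143, 1.00000)
Gv2 = (6.17857, -3.00000, -5.64286); divide by 6.17857 → v3 = (1.00000, -0.48555, -0.91329)
Requested entry of v3: -173/-173 = 1.0000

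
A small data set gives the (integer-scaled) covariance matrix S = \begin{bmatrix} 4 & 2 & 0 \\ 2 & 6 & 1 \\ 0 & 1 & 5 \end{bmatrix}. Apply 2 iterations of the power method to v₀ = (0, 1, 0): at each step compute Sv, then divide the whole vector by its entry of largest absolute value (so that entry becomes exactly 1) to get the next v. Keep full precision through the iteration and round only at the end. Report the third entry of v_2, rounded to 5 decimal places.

Sv0 = (2.000000, 6.000000, 1.000000); divide by 6.000000 → v1 = (0.333333, 1.000000, 0.166667)
Sv1 = (3.333333, 6.833333, 1.833333); divide by 6.833333 → v2 = (0.487805, 1.000000, 0.268293)
Requested entry of v2: 11/41 = 0.26829

0.26829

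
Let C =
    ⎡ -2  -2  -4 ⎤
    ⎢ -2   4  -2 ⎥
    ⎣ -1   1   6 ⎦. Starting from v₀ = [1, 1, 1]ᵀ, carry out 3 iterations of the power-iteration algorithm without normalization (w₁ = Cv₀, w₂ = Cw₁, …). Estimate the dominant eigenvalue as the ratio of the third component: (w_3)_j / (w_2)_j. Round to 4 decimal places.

6.2727

w1 = Cv₀ = ((-2)·1 + (-2)·1 + (-4)·1; (-2)·1 + 4·1 + (-2)·1; (-1)·1 + 1·1 + 6·1) = (-8, 0, 6)
w2 = Cw1 = ((-2)·(-8) + (-2)·0 + (-4)·6; (-2)·(-8) + 4·0 + (-2)·6; (-1)·(-8) + 1·0 + 6·6) = (-8, 4, 44)
w3 = Cw2 = (-168, -56, 276)
Ratio at component: 276 / 44 = 6.2727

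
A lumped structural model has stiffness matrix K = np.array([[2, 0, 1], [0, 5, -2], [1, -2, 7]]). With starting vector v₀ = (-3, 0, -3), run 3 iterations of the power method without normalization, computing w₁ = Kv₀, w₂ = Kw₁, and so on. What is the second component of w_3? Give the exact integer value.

768

w1 = Kv₀ = (-9, 6, -24)
w2 = Kw1 = (-42, 78, -189)
w3 = Kw2 = (-273, 768, -1521)
The requested component of w3 is 768.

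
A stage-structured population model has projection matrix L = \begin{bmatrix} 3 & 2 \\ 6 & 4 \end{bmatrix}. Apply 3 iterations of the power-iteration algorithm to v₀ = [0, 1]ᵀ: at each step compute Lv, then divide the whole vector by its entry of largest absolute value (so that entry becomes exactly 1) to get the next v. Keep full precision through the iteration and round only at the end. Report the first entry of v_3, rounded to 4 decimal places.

Lv0 = (2.00000, 4.00000); divide by 4.00000 → v1 = (0.50000, 1.00000)
Lv1 = (3.50000, 7.00000); divide by 7.00000 → v2 = (0.50000, 1.00000)
Lv2 = (3.50000, 7.00000); divide by 7.00000 → v3 = (0.50000, 1.00000)
Requested entry of v3: 98/196 = 0.5000

0.5000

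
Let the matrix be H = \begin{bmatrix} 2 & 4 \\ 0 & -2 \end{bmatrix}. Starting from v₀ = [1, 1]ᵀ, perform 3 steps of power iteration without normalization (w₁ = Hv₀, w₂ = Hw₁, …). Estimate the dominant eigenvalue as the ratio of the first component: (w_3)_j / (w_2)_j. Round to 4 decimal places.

6.0000

w1 = Hv₀ = (2·1 + 4·1; 0·1 + (-2)·1) = (6, -2)
w2 = Hw1 = (2·6 + 4·(-2); 0·6 + (-2)·(-2)) = (4, 4)
w3 = Hw2 = (24, -8)
Ratio at component: 24 / 4 = 6.0000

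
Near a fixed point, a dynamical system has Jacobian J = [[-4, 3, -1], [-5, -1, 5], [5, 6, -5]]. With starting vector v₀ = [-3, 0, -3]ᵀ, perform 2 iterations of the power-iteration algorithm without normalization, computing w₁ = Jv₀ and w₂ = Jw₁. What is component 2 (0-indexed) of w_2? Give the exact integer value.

75

w1 = Jv₀ = (15, 0, 0)
w2 = Jw1 = (-60, -75, 75)
The requested component of w2 is 75.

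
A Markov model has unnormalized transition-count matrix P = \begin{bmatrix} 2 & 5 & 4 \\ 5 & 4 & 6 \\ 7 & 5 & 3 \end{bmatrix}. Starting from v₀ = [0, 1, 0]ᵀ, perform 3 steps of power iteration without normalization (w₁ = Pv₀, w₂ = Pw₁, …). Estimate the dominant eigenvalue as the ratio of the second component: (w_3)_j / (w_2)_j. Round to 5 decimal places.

13.43662

w1 = Pv₀ = (2·0 + 5·1 + 4·0; 5·0 + 4·1 + 6·0; 7·0 + 5·1 + 3·0) = (5, 4, 5)
w2 = Pw1 = (2·5 + 5·4 + 4·5; 5·5 + 4·4 + 6·5; 7·5 + 5·4 + 3·5) = (50, 71, 70)
w3 = Pw2 = (735, 954, 915)
Ratio at component: 954 / 71 = 13.43662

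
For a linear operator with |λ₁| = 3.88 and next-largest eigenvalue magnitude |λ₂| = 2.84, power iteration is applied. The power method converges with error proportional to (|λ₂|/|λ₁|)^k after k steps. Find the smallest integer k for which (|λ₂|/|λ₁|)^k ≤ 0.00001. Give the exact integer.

|λ₂/λ₁| = 2.84/3.88 = 0.73196
Need k ≥ ln(0.00001) / ln(0.73196) = -11.5129 / -0.3120 ≈ 36.897
Smallest integer k satisfying the bound: 37

37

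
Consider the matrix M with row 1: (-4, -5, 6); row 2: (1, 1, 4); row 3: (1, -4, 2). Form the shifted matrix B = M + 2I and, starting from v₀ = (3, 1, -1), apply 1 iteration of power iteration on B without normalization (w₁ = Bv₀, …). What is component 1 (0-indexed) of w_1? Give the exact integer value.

B = M + 2I has rows (-2, -5, 6); (1, 3, 4); (1, -4, 4)
w1 = Bv₀ = ((-2)·3 + (-5)·1 + 6·(-1); 1·3 + 3·1 + 4·(-1); 1·3 + (-4)·1 + 4·(-1)) = (-17, 2, -5)
Requested component of w1: 2

2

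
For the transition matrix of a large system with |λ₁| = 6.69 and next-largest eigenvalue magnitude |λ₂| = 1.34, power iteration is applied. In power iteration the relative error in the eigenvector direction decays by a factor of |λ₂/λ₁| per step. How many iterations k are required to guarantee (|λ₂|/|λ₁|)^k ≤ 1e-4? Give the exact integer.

6

|λ₂/λ₁| = 1.34/6.69 = 0.20030
Need k ≥ ln(1e-4) / ln(0.20030) = -9.2103 / -1.6079 ≈ 5.728
Smallest integer k satisfying the bound: 6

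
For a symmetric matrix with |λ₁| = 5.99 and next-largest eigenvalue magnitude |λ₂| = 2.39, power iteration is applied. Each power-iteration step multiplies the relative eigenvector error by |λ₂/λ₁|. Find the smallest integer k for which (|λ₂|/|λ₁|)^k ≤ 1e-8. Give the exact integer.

|λ₂/λ₁| = 2.39/5.99 = 0.39900
Need k ≥ ln(1e-8) / ln(0.39900) = -18.4207 / -0.9188 ≈ 20.049
Smallest integer k satisfying the bound: 21

21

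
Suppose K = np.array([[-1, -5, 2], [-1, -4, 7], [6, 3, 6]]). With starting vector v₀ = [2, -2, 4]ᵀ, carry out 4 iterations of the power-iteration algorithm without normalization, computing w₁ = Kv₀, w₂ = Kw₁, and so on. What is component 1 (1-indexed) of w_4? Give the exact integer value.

w1 = Kv₀ = ((-1)·2 + (-5)·(-2) + 2·4; (-1)·2 + (-4)·(-2) + 7·4; 6·2 + 3·(-2) + 6·4) = (16, 34, 30)
w2 = Kw1 = ((-1)·16 + (-5)·34 + 2·30; (-1)·16 + (-4)·34 + 7·30; 6·16 + 3·34 + 6·30) = (-126, 58, 378)
w3 = Kw2 = (592, 2540, 1686)
w4 = Kw3 = (-9920, 1050, 21288)
The requested component of w4 is -9920.

-9920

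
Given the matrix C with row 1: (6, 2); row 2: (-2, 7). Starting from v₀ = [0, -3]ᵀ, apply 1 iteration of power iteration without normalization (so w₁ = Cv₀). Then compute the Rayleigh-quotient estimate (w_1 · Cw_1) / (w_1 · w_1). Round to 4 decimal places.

λ ≈ 6.9245

w1 = Cv₀ = (6·0 + 2·(-3); (-2)·0 + 7·(-3)) = (-6, -21)
Cw1 = (-78, -135)
w1·Cw1 = (-6)·(-78) + (-21)·(-135) = 3303; w1·w1 = (-6)·(-6) + (-21)·(-21) = 477
λ ≈ 3303/477 = 6.9245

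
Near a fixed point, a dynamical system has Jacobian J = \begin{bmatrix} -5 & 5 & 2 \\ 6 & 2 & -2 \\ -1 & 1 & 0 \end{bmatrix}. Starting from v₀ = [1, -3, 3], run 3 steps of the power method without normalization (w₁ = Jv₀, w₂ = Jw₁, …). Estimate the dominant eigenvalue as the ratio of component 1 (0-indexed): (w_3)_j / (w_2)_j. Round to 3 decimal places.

w1 = Jv₀ = ((-5)·1 + 5·(-3) + 2·3; 6·1 + 2·(-3) + (-2)·3; (-1)·1 + 1·(-3) + 0·3) = (-14, -6, -4)
w2 = Jw1 = ((-5)·(-14) + 5·(-6) + 2·(-4); 6·(-14) + 2·(-6) + (-2)·(-4); (-1)·(-14) + 1·(-6) + 0·(-4)) = (32, -88, 8)
w3 = Jw2 = (-584, 0, -120)
Ratio at component: 0 / -88 = 0.000

λ ≈ 0.000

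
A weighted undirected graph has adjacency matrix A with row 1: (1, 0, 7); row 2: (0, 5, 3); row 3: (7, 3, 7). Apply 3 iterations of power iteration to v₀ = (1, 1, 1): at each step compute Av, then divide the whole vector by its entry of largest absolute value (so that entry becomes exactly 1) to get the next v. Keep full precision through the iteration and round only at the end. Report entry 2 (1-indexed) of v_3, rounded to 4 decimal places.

0.4117

Av0 = (8.00000, 8.00000, 17.00000); divide by 17.00000 → v1 = (0.47059, 0.47059, 1.00000)
Av1 = (7.47059, 5.35294, 11.70588); divide by 11.70588 → v2 = (0.63819, 0.45729, 1.00000)
Av2 = (7.63819, 5.28643, 12.83920); divide by 12.83920 → v3 = (0.59491, 0.41174, 1.00000)
Requested entry of v3: 1052/2555 = 0.4117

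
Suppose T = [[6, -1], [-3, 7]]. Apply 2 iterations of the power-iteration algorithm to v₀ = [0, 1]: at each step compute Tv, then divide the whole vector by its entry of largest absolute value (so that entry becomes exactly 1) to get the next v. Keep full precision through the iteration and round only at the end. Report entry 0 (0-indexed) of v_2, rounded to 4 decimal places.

-0.2500

Tv0 = (-1.00000, 7.00000); divide by 7.00000 → v1 = (-0.14286, 1.00000)
Tv1 = (-1.85714, 7.42857); divide by 7.42857 → v2 = (-0.25000, 1.00000)
Requested entry of v2: -13/52 = -0.2500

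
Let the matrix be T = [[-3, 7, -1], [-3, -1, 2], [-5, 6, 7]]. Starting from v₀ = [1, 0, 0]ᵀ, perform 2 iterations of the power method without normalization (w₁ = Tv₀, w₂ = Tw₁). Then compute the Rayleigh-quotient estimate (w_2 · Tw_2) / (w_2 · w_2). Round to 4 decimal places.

w1 = Tv₀ = ((-3)·1 + 7·0 + (-1)·0; (-3)·1 + (-1)·0 + 2·0; (-5)·1 + 6·0 + 7·0) = (-3, -3, -5)
w2 = Tw1 = ((-3)·(-3) + 7·(-3) + (-1)·(-5); (-3)·(-3) + (-1)·(-3) + 2·(-5); (-5)·(-3) + 6·(-3) + 7·(-5)) = (-7, 2, -38)
Tw2 = (73, -57, -219)
w2·Tw2 = (-7)·73 + 2·(-57) + (-38)·(-219) = 7697; w2·w2 = (-7)·(-7) + 2·2 + (-38)·(-38) = 1497
λ ≈ 7697/1497 = 5.1416

5.1416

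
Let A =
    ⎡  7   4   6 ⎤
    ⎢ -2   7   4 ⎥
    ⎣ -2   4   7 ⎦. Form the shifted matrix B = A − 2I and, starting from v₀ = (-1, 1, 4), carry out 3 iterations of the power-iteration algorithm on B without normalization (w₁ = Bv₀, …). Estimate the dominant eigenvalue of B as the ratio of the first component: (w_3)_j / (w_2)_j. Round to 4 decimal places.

μ ≈ 9.8154

B = A − 2I has rows (5, 4, 6); (-2, 5, 4); (-2, 4, 5)
w1 = Bv₀ = (5·(-1) + 4·1 + 6·4; (-2)·(-1) + 5·1 + 4·4; (-2)·(-1) + 4·1 + 5·4) = (23, 23, 26)
w2 = Bw1 = (5·23 + 4·23 + 6·26; (-2)·23 + 5·23 + 4·26; (-2)·23 + 4·23 + 5·26) = (363, 173, 176)
w3 = Bw2 = (3563, 843, 846)
Ratio: 3563/363 = 9.8154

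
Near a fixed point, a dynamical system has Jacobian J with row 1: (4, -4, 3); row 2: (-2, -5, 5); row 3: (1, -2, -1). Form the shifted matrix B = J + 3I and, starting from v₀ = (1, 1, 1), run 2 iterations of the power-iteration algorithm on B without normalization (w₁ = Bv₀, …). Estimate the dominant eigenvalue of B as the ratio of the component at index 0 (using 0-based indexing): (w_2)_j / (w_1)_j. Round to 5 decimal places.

μ ≈ 6.83333

B = J + 3I has rows (7, -4, 3); (-2, -2, 5); (1, -2, 2)
w1 = Bv₀ = (7·1 + (-4)·1 + 3·1; (-2)·1 + (-2)·1 + 5·1; 1·1 + (-2)·1 + 2·1) = (6, 1, 1)
w2 = Bw1 = (7·6 + (-4)·1 + 3·1; (-2)·6 + (-2)·1 + 5·1; 1·6 + (-2)·1 + 2·1) = (41, -9, 6)
Ratio: 41/6 = 6.83333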